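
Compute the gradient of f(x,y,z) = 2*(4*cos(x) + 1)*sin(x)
(2*cos(x) + 8*cos(2*x), 0, 0)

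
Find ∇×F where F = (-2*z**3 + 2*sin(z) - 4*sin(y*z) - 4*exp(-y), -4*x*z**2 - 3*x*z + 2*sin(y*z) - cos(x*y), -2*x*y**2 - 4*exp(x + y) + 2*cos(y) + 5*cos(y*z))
(-4*x*y + 8*x*z + 3*x - 2*y*cos(y*z) - 5*z*sin(y*z) - 4*exp(x + y) - 2*sin(y), 2*y**2 - 4*y*cos(y*z) - 6*z**2 + 4*exp(x + y) + 2*cos(z), y*sin(x*y) - 4*z**2 + 4*z*cos(y*z) - 3*z - 4*exp(-y))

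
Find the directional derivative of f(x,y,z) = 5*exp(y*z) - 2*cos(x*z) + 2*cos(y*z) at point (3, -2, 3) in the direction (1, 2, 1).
2*sqrt(6)*(2*exp(6)*sin(6) + 5 + 3*exp(6)*sin(9))*exp(-6)/3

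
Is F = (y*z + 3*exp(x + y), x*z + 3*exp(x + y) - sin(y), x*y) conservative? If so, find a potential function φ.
Yes, F is conservative. φ = x*y*z + 3*exp(x + y) + cos(y)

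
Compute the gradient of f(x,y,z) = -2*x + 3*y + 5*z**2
(-2, 3, 10*z)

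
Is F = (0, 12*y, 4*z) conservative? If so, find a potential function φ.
Yes, F is conservative. φ = 6*y**2 + 2*z**2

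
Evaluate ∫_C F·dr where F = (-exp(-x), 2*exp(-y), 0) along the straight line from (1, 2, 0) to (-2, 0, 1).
-2 - exp(-1) + 2*exp(-2) + exp(2)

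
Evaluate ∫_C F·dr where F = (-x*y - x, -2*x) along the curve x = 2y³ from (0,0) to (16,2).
-2544/7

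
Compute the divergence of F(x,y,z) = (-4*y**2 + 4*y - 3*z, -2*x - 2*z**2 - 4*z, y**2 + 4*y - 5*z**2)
-10*z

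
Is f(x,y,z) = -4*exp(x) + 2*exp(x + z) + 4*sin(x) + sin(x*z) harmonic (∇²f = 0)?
No, ∇²f = -x**2*sin(x*z) - z**2*sin(x*z) - 4*exp(x) + 4*exp(x + z) - 4*sin(x)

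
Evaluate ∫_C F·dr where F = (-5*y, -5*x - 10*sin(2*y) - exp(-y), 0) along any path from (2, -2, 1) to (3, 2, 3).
-50 - 2*sinh(2)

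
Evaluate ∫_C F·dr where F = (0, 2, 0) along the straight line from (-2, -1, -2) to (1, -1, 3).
0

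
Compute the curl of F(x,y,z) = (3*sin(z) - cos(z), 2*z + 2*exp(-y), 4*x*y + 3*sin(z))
(4*x - 2, -4*y + sin(z) + 3*cos(z), 0)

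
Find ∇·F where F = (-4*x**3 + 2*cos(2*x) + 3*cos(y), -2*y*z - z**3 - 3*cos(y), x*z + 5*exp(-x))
-12*x**2 + x - 2*z - 4*sin(2*x) + 3*sin(y)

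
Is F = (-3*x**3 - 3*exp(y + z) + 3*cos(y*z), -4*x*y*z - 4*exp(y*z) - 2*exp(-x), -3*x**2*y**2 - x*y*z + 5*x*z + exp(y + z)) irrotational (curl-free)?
No, ∇×F = (-6*x**2*y + 4*x*y - x*z + 4*y*exp(y*z) + exp(y + z), 6*x*y**2 + y*z - 3*y*sin(y*z) - 5*z - 3*exp(y + z), -4*y*z + 3*z*sin(y*z) + 3*exp(y + z) + 2*exp(-x))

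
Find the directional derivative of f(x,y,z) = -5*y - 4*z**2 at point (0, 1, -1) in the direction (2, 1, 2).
11/3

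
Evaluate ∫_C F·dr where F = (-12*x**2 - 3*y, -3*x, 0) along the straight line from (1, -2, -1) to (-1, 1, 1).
5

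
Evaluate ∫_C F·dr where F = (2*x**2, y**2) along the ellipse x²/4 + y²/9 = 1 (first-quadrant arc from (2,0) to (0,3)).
11/3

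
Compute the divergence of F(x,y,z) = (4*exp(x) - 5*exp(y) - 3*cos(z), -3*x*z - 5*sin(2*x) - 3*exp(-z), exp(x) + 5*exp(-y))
4*exp(x)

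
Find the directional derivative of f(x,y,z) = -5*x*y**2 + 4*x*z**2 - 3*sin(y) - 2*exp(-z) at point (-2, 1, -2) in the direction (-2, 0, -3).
2*sqrt(13)*(-59 - 3*exp(2))/13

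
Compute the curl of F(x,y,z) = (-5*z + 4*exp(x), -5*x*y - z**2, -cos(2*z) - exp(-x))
(2*z, -5 - exp(-x), -5*y)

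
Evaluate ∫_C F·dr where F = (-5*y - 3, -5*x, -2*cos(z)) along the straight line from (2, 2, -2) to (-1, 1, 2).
34 - 4*sin(2)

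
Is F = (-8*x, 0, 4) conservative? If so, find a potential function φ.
Yes, F is conservative. φ = -4*x**2 + 4*z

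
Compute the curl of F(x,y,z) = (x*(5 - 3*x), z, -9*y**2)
(-18*y - 1, 0, 0)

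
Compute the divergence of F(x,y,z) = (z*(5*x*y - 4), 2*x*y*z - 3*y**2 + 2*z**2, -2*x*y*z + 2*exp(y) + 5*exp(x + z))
-2*x*y + 2*x*z + 5*y*z - 6*y + 5*exp(x + z)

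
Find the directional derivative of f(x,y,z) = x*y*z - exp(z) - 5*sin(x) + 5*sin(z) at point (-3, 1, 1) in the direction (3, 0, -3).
sqrt(2)*(-5*cos(1) + E + 4 - 5*cos(3))/2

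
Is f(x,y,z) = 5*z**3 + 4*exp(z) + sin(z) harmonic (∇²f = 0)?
No, ∇²f = 30*z + 4*exp(z) - sin(z)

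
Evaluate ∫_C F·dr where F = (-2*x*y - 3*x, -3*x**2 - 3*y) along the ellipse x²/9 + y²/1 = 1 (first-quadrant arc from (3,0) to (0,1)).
0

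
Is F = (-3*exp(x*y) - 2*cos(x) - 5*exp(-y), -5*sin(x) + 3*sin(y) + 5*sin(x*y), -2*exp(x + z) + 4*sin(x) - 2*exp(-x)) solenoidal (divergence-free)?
No, ∇·F = 5*x*cos(x*y) - 3*y*exp(x*y) - 2*exp(x + z) + 2*sin(x) + 3*cos(y)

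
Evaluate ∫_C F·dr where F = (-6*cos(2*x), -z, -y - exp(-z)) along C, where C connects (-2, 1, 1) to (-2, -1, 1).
2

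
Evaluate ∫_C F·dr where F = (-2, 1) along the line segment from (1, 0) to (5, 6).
-2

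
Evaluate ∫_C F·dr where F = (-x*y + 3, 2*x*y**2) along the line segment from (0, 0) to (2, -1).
19/3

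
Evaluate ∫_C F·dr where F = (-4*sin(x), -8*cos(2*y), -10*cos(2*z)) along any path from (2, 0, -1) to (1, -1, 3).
-sin(2) - 5*sin(6) - 4*cos(2) + 4*cos(1)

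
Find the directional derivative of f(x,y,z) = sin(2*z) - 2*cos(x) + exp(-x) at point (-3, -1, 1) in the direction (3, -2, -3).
-3*sqrt(22)*(2*cos(2) + 2*sin(3) + exp(3))/22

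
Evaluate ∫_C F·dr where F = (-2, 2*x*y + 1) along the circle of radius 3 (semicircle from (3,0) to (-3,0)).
48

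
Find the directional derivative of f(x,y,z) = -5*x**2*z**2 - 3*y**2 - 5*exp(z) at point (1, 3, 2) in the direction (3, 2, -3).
3*sqrt(22)*(-32 + 5*exp(2))/22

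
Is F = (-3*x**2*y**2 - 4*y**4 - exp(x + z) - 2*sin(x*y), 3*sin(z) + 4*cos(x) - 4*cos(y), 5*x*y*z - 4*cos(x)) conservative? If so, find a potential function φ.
No, ∇×F = (5*x*z - 3*cos(z), -5*y*z - exp(x + z) - 4*sin(x), 6*x**2*y + 2*x*cos(x*y) + 16*y**3 - 4*sin(x)) ≠ 0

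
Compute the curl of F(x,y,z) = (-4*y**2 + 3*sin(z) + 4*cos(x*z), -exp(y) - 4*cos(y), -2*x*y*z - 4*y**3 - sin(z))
(-2*x*z - 12*y**2, -4*x*sin(x*z) + 2*y*z + 3*cos(z), 8*y)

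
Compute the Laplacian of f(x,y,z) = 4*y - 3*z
0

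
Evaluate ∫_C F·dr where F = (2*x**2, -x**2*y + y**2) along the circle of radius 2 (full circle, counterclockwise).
0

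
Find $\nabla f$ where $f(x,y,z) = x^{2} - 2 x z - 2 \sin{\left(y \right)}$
(2*x - 2*z, -2*cos(y), -2*x)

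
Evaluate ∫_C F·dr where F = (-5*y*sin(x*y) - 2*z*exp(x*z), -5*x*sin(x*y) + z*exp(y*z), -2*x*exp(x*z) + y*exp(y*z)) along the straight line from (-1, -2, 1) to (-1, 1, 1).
-exp(-2) - 5*cos(2) + 5*cos(1) + E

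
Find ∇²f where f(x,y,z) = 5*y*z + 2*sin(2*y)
-8*sin(2*y)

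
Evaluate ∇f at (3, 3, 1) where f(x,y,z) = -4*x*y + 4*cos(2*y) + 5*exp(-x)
(-12 - 5*exp(-3), -12 - 8*sin(6), 0)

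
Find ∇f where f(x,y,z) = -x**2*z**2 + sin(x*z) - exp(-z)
(z*(-2*x*z + cos(x*z)), 0, -2*x**2*z + x*cos(x*z) + exp(-z))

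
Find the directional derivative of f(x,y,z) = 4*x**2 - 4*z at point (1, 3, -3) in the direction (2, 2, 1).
4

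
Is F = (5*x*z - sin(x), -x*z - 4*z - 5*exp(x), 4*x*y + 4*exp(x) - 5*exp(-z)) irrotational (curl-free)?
No, ∇×F = (5*x + 4, 5*x - 4*y - 4*exp(x), -z - 5*exp(x))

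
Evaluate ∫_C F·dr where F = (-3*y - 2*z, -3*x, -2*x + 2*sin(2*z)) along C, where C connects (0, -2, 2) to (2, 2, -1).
-8 + cos(4) - cos(2)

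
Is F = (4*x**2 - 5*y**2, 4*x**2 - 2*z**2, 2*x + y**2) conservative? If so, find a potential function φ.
No, ∇×F = (2*y + 4*z, -2, 8*x + 10*y) ≠ 0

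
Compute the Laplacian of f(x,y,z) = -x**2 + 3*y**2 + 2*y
4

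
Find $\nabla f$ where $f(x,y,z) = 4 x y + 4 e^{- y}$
(4*y, 4*x - 4*exp(-y), 0)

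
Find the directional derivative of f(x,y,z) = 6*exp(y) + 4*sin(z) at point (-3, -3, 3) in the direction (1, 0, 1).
2*sqrt(2)*cos(3)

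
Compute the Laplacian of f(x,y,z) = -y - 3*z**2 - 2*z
-6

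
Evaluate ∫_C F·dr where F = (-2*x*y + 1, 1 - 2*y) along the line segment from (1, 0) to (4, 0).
3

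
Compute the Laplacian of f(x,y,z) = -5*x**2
-10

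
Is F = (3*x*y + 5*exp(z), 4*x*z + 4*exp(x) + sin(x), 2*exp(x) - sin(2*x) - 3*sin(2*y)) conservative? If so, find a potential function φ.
No, ∇×F = (-4*x - 6*cos(2*y), -2*exp(x) + 5*exp(z) + 2*cos(2*x), -3*x + 4*z + 4*exp(x) + cos(x)) ≠ 0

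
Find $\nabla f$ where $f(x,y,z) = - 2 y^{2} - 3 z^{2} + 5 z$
(0, -4*y, 5 - 6*z)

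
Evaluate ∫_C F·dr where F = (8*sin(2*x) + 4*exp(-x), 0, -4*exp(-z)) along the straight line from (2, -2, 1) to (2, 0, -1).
8*sinh(1)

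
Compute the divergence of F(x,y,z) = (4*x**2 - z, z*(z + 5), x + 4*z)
8*x + 4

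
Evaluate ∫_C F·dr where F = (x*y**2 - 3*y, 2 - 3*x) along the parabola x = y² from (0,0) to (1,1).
-2/3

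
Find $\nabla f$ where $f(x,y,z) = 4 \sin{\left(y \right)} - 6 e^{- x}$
(6*exp(-x), 4*cos(y), 0)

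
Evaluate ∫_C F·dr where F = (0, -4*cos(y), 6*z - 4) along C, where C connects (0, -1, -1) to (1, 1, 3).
8 - 8*sin(1)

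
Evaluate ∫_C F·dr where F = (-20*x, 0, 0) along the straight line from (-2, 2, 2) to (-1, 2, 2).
30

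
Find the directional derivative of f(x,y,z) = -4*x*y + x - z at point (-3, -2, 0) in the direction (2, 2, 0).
21*sqrt(2)/2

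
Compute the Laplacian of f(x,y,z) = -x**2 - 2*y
-2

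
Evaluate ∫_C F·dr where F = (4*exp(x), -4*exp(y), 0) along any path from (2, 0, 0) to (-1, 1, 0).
-4*exp(2) - 4*E + 4*exp(-1) + 4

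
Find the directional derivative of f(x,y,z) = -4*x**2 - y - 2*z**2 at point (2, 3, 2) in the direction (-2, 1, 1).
23*sqrt(6)/6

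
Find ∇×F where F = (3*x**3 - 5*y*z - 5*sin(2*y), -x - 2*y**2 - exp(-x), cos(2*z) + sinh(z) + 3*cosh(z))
(0, -5*y, 5*z + 10*cos(2*y) - 1 + exp(-x))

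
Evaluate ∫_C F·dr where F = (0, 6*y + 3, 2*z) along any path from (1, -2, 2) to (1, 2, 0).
8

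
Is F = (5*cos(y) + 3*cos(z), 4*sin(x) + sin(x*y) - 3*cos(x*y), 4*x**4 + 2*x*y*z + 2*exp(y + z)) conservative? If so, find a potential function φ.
No, ∇×F = (2*x*z + 2*exp(y + z), -16*x**3 - 2*y*z - 3*sin(z), 3*y*sin(x*y) + y*cos(x*y) + 5*sin(y) + 4*cos(x)) ≠ 0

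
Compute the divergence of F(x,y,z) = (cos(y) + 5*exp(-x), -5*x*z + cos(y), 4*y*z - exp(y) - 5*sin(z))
4*y - sin(y) - 5*cos(z) - 5*exp(-x)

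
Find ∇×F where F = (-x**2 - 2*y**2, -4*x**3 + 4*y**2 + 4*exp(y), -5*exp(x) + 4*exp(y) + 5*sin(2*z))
(4*exp(y), 5*exp(x), -12*x**2 + 4*y)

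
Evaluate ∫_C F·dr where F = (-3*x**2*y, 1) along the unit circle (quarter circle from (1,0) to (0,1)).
3*pi/16 + 1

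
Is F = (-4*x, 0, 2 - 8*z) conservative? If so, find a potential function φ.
Yes, F is conservative. φ = -2*x**2 - 4*z**2 + 2*z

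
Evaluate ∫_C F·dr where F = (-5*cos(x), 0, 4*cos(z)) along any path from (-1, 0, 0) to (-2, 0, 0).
-5*sin(1) + 5*sin(2)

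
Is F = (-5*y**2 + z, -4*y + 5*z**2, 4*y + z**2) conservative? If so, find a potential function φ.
No, ∇×F = (4 - 10*z, 1, 10*y) ≠ 0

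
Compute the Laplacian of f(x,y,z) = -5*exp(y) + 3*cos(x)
-5*exp(y) - 3*cos(x)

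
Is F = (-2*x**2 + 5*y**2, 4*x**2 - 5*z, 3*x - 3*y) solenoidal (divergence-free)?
No, ∇·F = -4*x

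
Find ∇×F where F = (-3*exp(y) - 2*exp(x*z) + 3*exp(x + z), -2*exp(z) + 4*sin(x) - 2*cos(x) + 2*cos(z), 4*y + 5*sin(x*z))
(2*exp(z) + 2*sin(z) + 4, -2*x*exp(x*z) - 5*z*cos(x*z) + 3*exp(x + z), 3*exp(y) + 2*sin(x) + 4*cos(x))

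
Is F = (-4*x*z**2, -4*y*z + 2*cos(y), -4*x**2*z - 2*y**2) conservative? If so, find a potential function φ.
Yes, F is conservative. φ = -2*x**2*z**2 - 2*y**2*z + 2*sin(y)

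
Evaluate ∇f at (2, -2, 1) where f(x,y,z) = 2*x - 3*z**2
(2, 0, -6)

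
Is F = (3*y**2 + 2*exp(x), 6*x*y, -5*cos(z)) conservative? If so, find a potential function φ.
Yes, F is conservative. φ = 3*x*y**2 + 2*exp(x) - 5*sin(z)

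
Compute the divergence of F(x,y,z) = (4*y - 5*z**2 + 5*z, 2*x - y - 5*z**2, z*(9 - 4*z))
8 - 8*z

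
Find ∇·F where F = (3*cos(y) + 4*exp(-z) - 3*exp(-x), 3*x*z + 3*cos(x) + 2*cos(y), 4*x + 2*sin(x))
-2*sin(y) + 3*exp(-x)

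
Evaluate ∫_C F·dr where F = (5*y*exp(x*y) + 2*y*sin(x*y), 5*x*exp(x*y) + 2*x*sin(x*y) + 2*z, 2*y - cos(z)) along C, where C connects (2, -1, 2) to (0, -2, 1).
-sin(1) + 2*cos(2) - 5*exp(-2) + sin(2) + 3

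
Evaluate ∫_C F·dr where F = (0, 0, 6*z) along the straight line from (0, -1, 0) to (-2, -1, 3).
27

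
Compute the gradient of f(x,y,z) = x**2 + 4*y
(2*x, 4, 0)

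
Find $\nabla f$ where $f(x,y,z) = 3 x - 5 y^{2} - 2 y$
(3, -10*y - 2, 0)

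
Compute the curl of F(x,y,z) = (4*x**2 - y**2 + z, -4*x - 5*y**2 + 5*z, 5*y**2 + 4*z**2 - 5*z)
(10*y - 5, 1, 2*y - 4)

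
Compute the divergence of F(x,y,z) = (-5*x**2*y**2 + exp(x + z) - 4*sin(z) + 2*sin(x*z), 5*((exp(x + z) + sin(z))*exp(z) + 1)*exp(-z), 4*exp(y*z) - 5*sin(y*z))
-10*x*y**2 + 4*y*exp(y*z) - 5*y*cos(y*z) + 2*z*cos(x*z) + exp(x + z)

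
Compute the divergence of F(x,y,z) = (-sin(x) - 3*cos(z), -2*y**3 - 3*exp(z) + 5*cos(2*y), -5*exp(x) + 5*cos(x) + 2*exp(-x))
-6*y**2 - 10*sin(2*y) - cos(x)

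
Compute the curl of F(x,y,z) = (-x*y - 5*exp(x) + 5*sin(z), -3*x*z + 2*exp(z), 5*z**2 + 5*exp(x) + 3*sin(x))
(3*x - 2*exp(z), -5*exp(x) - 3*cos(x) + 5*cos(z), x - 3*z)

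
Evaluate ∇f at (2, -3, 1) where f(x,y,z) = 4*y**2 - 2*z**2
(0, -24, -4)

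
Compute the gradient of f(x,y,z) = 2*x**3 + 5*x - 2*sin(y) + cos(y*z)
(6*x**2 + 5, -z*sin(y*z) - 2*cos(y), -y*sin(y*z))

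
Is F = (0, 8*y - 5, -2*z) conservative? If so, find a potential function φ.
Yes, F is conservative. φ = 4*y**2 - 5*y - z**2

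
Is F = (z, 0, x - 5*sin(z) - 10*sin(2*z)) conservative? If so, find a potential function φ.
Yes, F is conservative. φ = x*z + 5*cos(z) + 5*cos(2*z)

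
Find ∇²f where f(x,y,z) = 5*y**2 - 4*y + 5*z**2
20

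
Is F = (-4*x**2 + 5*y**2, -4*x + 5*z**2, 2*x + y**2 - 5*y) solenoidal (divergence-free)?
No, ∇·F = -8*x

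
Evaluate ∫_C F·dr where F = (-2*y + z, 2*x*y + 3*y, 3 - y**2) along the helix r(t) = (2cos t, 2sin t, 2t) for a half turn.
2*pi + 32/3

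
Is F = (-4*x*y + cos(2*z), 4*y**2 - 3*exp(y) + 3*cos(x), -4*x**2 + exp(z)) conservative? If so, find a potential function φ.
No, ∇×F = (0, 8*x - 2*sin(2*z), 4*x - 3*sin(x)) ≠ 0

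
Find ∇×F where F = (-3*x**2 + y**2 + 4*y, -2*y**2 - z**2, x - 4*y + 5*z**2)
(2*z - 4, -1, -2*y - 4)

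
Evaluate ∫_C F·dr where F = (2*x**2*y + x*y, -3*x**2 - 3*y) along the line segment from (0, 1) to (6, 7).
594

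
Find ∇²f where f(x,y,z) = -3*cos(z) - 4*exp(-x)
3*cos(z) - 4*exp(-x)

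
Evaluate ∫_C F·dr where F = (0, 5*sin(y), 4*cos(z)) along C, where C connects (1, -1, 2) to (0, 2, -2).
-8*sin(2) - 5*cos(2) + 5*cos(1)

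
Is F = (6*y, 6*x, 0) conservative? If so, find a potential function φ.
Yes, F is conservative. φ = 6*x*y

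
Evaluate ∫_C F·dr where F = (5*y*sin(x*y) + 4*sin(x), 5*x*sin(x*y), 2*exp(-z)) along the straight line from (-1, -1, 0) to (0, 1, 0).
-9 + 9*cos(1)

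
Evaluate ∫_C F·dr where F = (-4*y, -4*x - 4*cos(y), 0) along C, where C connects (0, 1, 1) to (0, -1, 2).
8*sin(1)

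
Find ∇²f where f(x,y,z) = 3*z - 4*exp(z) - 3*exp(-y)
-4*exp(z) - 3*exp(-y)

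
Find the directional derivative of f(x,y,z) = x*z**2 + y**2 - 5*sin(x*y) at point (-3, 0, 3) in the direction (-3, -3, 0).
-12*sqrt(2)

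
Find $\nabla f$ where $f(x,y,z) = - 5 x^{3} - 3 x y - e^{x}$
(-15*x**2 - 3*y - exp(x), -3*x, 0)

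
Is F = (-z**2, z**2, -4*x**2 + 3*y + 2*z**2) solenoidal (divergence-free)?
No, ∇·F = 4*z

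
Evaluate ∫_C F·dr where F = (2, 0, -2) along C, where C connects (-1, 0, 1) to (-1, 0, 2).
-2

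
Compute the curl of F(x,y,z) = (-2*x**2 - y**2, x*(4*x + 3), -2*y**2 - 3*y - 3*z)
(-4*y - 3, 0, 8*x + 2*y + 3)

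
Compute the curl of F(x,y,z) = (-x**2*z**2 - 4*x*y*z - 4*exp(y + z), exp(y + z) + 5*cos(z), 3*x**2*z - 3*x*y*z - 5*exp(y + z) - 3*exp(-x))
(-3*x*z - 6*exp(y + z) + 5*sin(z), -2*x**2*z - 4*x*y - 6*x*z + 3*y*z - 4*exp(y + z) - 3*exp(-x), 4*x*z + 4*exp(y + z))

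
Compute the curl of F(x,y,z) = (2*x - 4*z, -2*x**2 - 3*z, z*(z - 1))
(3, -4, -4*x)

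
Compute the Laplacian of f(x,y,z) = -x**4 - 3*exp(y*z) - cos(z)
-12*x**2 - 3*y**2*exp(y*z) - 3*z**2*exp(y*z) + cos(z)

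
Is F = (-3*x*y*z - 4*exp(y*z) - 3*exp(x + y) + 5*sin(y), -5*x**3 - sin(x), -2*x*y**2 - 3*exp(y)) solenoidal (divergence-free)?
No, ∇·F = -3*y*z - 3*exp(x + y)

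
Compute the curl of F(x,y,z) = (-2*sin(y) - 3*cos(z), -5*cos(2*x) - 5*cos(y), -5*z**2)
(0, 3*sin(z), 10*sin(2*x) + 2*cos(y))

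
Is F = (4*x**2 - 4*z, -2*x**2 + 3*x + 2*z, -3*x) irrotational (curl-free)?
No, ∇×F = (-2, -1, 3 - 4*x)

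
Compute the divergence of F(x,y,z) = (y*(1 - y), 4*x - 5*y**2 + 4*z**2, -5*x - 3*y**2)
-10*y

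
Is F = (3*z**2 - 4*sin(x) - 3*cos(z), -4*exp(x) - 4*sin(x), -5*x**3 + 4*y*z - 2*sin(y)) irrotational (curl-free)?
No, ∇×F = (4*z - 2*cos(y), 15*x**2 + 6*z + 3*sin(z), -4*exp(x) - 4*cos(x))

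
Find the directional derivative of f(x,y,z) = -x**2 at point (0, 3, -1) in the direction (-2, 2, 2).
0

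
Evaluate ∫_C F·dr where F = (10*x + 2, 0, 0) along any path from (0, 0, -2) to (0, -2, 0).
0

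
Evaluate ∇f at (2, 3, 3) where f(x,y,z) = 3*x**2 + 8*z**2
(12, 0, 48)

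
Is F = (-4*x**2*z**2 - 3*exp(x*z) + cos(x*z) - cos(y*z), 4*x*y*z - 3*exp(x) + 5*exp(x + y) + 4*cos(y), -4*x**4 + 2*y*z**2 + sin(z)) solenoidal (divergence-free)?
No, ∇·F = -8*x*z**2 + 4*x*z + 4*y*z - 3*z*exp(x*z) - z*sin(x*z) + 5*exp(x + y) - 4*sin(y) + cos(z)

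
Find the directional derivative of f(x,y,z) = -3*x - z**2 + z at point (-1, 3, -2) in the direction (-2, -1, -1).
sqrt(6)/6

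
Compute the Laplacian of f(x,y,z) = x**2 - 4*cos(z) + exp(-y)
4*cos(z) + 2 + exp(-y)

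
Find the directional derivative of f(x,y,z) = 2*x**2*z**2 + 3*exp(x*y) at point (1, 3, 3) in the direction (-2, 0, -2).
sqrt(2)*(-9*exp(3)/2 - 24)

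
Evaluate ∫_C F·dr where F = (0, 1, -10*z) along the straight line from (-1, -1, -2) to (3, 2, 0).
23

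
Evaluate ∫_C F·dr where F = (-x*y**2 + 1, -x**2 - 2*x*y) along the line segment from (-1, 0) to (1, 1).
1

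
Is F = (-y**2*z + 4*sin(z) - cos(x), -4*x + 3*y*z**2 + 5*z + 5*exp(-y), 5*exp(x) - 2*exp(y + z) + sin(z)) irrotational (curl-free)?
No, ∇×F = (-6*y*z - 2*exp(y + z) - 5, -y**2 - 5*exp(x) + 4*cos(z), 2*y*z - 4)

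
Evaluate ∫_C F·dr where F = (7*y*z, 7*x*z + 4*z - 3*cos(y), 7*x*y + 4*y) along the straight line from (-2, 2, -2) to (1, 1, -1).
-51 - 3*sin(1) + 3*sin(2)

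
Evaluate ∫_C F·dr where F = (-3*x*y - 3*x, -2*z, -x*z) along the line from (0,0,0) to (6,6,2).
-290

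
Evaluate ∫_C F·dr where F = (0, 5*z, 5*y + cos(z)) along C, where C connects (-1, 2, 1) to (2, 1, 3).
-sin(1) + sin(3) + 5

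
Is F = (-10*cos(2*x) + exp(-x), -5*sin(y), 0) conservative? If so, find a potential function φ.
Yes, F is conservative. φ = -5*sin(2*x) + 5*cos(y) - exp(-x)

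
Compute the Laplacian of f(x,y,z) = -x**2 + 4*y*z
-2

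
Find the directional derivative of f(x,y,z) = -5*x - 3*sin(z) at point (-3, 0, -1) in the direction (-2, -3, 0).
10*sqrt(13)/13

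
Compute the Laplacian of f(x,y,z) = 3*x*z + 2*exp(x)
2*exp(x)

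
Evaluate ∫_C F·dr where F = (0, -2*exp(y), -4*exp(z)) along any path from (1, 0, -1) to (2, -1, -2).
-4*exp(-2) + 2*exp(-1) + 2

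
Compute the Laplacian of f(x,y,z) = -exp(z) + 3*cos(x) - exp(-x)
-exp(z) - 3*cos(x) - exp(-x)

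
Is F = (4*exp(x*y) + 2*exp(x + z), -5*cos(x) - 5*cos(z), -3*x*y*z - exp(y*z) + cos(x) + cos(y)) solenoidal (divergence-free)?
No, ∇·F = -3*x*y + 4*y*exp(x*y) - y*exp(y*z) + 2*exp(x + z)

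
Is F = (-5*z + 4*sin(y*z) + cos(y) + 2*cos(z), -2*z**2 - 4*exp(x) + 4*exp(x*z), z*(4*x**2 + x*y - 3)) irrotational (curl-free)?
No, ∇×F = (x*z - 4*x*exp(x*z) + 4*z, 4*y*cos(y*z) - z*(8*x + y) - 2*sin(z) - 5, 4*z*exp(x*z) - 4*z*cos(y*z) - 4*exp(x) + sin(y))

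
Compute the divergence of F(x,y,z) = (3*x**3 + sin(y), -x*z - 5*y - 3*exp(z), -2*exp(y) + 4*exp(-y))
9*x**2 - 5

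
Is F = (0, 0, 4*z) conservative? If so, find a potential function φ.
Yes, F is conservative. φ = 2*z**2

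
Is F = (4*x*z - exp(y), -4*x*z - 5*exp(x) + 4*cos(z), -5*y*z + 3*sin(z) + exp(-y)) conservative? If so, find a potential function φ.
No, ∇×F = (4*x - 5*z + 4*sin(z) - exp(-y), 4*x, -4*z - 5*exp(x) + exp(y)) ≠ 0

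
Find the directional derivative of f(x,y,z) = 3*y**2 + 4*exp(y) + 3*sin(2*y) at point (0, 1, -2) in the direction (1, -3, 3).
-6*sqrt(19)*(3*cos(2) + 3 + 2*E)/19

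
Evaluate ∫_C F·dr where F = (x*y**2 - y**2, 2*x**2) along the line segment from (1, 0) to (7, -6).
96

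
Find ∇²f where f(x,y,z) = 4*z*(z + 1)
8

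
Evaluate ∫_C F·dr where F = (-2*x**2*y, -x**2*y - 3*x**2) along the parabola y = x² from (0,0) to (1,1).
-67/30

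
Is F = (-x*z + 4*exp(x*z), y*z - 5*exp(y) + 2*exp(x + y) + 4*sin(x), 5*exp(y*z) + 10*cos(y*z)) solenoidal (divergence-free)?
No, ∇·F = 5*y*exp(y*z) - 10*y*sin(y*z) + 4*z*exp(x*z) - 5*exp(y) + 2*exp(x + y)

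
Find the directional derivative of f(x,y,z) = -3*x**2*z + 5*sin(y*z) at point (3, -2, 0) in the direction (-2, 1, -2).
74/3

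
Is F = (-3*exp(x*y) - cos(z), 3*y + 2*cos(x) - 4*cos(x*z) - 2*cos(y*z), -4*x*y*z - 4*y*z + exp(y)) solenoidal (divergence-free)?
No, ∇·F = -4*x*y - 3*y*exp(x*y) - 4*y + 2*z*sin(y*z) + 3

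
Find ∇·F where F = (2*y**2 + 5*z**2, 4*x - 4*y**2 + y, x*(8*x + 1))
1 - 8*y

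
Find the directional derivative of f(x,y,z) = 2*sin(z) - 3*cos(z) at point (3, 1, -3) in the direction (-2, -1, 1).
sqrt(6)*(cos(3)/3 - sin(3)/2)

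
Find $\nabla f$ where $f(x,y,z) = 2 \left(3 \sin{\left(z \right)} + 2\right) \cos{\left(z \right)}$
(0, 0, -4*sin(z) + 6*cos(2*z))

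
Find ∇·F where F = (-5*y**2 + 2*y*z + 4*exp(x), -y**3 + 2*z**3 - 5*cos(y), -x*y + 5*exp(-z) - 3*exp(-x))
-3*y**2 + 4*exp(x) + 5*sin(y) - 5*exp(-z)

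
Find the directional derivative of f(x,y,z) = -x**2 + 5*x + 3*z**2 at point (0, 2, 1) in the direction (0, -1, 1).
3*sqrt(2)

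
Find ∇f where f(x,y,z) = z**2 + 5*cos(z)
(0, 0, 2*z - 5*sin(z))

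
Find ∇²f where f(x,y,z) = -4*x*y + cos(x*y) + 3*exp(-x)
(-(x**2 + y**2)*exp(x)*cos(x*y) + 3)*exp(-x)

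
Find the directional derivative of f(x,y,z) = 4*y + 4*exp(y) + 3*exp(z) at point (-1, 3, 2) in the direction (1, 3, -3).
3*sqrt(19)*(-3*exp(2) + 4 + 4*exp(3))/19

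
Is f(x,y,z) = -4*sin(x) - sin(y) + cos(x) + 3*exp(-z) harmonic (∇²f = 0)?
No, ∇²f = 4*sin(x) + sin(y) - cos(x) + 3*exp(-z)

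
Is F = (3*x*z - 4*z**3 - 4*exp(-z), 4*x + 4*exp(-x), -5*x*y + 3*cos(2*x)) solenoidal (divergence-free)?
No, ∇·F = 3*z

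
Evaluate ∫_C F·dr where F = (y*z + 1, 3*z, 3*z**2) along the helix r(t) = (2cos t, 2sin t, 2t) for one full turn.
pi**2*(-8 + 64*pi)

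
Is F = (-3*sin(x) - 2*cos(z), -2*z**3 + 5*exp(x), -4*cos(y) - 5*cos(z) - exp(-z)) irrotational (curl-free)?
No, ∇×F = (6*z**2 + 4*sin(y), 2*sin(z), 5*exp(x))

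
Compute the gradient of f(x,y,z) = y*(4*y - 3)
(0, 8*y - 3, 0)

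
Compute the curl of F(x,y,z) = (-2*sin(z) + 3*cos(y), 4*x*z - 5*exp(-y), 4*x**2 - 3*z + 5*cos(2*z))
(-4*x, -8*x - 2*cos(z), 4*z + 3*sin(y))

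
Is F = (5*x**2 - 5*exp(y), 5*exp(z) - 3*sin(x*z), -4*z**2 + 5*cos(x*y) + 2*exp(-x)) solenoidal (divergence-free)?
No, ∇·F = 10*x - 8*z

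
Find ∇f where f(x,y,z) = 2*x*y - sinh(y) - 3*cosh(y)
(2*y, 2*x - 3*sinh(y) - cosh(y), 0)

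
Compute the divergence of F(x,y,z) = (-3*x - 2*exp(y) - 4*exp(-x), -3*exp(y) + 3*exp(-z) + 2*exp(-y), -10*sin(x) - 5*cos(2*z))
-3*exp(y) + 10*sin(2*z) - 3 - 2*exp(-y) + 4*exp(-x)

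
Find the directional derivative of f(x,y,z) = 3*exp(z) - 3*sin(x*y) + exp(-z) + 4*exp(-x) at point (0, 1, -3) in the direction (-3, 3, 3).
sqrt(3)*(-exp(6) + 3 + 7*exp(3))*exp(-3)/3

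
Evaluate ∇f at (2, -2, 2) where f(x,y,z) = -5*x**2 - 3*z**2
(-20, 0, -12)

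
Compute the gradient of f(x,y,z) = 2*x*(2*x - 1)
(8*x - 2, 0, 0)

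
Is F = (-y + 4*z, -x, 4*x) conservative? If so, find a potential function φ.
Yes, F is conservative. φ = x*(-y + 4*z)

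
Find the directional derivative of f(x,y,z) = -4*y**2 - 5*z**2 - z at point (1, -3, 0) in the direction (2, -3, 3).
-75*sqrt(22)/22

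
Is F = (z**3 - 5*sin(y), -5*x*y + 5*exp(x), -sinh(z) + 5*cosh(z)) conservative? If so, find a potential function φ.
No, ∇×F = (0, 3*z**2, -5*y + 5*exp(x) + 5*cos(y)) ≠ 0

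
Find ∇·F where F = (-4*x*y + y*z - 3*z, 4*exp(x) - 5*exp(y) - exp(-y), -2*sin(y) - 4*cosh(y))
-4*y - 5*exp(y) + exp(-y)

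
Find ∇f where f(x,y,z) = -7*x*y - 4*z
(-7*y, -7*x, -4)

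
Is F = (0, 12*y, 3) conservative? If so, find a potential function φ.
Yes, F is conservative. φ = 6*y**2 + 3*z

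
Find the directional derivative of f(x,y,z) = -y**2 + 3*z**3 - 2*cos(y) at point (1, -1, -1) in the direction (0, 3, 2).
6*sqrt(13)*(4 - sin(1))/13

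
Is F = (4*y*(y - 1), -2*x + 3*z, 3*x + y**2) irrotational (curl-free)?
No, ∇×F = (2*y - 3, -3, 2 - 8*y)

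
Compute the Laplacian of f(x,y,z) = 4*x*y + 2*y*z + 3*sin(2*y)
-12*sin(2*y)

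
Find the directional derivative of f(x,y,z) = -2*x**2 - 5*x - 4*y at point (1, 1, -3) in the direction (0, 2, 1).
-8*sqrt(5)/5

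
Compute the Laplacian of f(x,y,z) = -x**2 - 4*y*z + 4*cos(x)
-4*cos(x) - 2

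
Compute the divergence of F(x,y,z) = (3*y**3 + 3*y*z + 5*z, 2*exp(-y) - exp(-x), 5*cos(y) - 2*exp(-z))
2*exp(-z) - 2*exp(-y)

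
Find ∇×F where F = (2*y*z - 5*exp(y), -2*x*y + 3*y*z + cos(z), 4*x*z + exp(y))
(-3*y + exp(y) + sin(z), 2*y - 4*z, -2*y - 2*z + 5*exp(y))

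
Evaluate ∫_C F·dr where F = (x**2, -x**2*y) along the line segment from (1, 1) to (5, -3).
-32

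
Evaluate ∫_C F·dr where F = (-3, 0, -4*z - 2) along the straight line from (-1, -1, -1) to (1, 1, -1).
-6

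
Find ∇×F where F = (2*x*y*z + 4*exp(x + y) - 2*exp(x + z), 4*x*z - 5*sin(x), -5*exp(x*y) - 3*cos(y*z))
(-5*x*exp(x*y) - 4*x + 3*z*sin(y*z), 2*x*y + 5*y*exp(x*y) - 2*exp(x + z), -2*x*z + 4*z - 4*exp(x + y) - 5*cos(x))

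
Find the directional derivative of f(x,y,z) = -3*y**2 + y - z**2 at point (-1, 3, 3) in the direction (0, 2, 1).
-8*sqrt(5)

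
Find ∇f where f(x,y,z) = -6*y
(0, -6, 0)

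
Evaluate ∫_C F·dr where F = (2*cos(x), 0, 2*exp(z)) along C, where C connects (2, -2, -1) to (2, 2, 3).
-(2 - 2*exp(4))*exp(-1)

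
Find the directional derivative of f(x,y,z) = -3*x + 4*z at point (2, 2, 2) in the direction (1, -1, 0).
-3*sqrt(2)/2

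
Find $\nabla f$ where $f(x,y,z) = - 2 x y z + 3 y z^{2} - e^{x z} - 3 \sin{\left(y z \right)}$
(z*(-2*y - exp(x*z)), z*(-2*x + 3*z - 3*cos(y*z)), -2*x*y - x*exp(x*z) + 6*y*z - 3*y*cos(y*z))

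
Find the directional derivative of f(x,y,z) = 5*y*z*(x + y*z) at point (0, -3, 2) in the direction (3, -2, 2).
30*sqrt(17)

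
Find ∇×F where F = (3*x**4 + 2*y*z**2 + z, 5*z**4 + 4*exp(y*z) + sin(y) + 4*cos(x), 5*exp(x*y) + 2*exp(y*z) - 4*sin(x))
(5*x*exp(x*y) - 4*y*exp(y*z) - 20*z**3 + 2*z*exp(y*z), 4*y*z - 5*y*exp(x*y) + 4*cos(x) + 1, -2*z**2 - 4*sin(x))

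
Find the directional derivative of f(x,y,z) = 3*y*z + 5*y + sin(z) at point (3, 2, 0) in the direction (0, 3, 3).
6*sqrt(2)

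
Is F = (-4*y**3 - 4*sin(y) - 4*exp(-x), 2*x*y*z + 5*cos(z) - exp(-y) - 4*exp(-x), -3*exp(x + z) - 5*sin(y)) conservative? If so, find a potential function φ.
No, ∇×F = (-2*x*y + 5*sin(z) - 5*cos(y), 3*exp(x + z), 12*y**2 + 2*y*z + 4*cos(y) + 4*exp(-x)) ≠ 0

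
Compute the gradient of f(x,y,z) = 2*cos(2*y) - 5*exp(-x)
(5*exp(-x), -4*sin(2*y), 0)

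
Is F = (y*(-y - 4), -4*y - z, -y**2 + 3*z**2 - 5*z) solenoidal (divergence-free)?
No, ∇·F = 6*z - 9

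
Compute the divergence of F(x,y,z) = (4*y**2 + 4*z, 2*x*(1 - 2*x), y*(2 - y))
0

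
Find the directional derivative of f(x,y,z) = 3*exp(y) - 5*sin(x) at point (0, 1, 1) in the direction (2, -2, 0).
sqrt(2)*(-3*E - 5)/2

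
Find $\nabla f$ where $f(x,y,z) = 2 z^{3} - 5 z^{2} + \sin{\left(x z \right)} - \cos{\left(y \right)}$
(z*cos(x*z), sin(y), x*cos(x*z) + 6*z**2 - 10*z)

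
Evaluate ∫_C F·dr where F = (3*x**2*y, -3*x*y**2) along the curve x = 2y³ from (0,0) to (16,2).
36544/5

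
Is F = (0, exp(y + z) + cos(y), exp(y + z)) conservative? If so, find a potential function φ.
Yes, F is conservative. φ = exp(y + z) + sin(y)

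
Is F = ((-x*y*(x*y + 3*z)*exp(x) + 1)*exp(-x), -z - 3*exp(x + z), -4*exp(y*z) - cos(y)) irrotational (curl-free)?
No, ∇×F = (-4*z*exp(y*z) + 3*exp(x + z) + sin(y) + 1, -3*x*y, 2*x**2*y + 3*x*z - 3*exp(x + z))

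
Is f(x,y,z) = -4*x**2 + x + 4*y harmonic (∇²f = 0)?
No, ∇²f = -8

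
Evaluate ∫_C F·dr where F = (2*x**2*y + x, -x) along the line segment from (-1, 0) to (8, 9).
4779/2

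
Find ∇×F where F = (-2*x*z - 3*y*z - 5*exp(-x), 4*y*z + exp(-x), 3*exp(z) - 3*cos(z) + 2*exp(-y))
(-4*y - 2*exp(-y), -2*x - 3*y, 3*z - exp(-x))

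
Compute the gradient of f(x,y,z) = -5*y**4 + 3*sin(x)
(3*cos(x), -20*y**3, 0)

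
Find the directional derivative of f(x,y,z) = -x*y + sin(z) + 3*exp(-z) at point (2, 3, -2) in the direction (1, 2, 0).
-7*sqrt(5)/5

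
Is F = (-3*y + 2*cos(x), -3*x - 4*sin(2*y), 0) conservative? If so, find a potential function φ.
Yes, F is conservative. φ = -3*x*y + 2*sin(x) + 2*cos(2*y)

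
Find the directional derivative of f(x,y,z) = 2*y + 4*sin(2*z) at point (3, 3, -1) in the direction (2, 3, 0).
6*sqrt(13)/13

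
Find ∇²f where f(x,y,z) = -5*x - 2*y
0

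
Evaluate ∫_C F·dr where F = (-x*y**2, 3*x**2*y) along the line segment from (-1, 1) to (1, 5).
4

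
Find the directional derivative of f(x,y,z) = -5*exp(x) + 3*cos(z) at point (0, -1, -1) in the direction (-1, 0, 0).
5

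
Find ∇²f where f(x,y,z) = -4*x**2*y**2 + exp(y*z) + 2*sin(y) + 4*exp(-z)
-8*x**2 + y**2*exp(y*z) - 8*y**2 + z**2*exp(y*z) - 2*sin(y) + 4*exp(-z)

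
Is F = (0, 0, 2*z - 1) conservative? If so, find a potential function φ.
Yes, F is conservative. φ = z*(z - 1)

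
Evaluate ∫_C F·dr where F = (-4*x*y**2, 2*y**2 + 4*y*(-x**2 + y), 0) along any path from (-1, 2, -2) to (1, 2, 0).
0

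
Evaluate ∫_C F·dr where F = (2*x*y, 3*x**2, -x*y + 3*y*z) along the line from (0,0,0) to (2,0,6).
0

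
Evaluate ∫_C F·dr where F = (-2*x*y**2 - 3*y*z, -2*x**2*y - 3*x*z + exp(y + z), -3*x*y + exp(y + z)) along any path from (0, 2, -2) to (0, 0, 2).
-1 + exp(2)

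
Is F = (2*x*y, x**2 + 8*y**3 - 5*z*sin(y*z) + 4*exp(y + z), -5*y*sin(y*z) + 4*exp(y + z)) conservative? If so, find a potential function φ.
Yes, F is conservative. φ = x**2*y + 2*y**4 + 4*exp(y + z) + 5*cos(y*z)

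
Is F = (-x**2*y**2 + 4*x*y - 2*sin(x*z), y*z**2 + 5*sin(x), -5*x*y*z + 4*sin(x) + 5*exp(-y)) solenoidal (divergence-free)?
No, ∇·F = -2*x*y**2 - 5*x*y + 4*y + z**2 - 2*z*cos(x*z)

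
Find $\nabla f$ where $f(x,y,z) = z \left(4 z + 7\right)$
(0, 0, 8*z + 7)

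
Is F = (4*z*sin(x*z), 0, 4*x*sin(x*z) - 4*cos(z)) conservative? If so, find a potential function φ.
Yes, F is conservative. φ = -4*sin(z) - 4*cos(x*z)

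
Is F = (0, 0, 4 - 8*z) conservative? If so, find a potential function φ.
Yes, F is conservative. φ = 4*z*(1 - z)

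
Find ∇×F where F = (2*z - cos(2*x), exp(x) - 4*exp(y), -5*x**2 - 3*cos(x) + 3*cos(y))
(-3*sin(y), 10*x - 3*sin(x) + 2, exp(x))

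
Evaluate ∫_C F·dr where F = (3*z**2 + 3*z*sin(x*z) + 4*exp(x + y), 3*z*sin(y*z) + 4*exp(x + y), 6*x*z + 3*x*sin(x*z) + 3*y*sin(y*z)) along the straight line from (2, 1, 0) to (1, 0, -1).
-4*exp(3) - 3*cos(1) + 6 + 4*E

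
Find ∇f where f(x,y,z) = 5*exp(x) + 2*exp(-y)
(5*exp(x), -2*exp(-y), 0)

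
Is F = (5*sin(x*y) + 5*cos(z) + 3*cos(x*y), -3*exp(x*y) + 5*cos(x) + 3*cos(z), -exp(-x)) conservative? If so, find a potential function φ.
No, ∇×F = (3*sin(z), -5*sin(z) - exp(-x), 3*x*sin(x*y) - 5*x*cos(x*y) - 3*y*exp(x*y) - 5*sin(x)) ≠ 0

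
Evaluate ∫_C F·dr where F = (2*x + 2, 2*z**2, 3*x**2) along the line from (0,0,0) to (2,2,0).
8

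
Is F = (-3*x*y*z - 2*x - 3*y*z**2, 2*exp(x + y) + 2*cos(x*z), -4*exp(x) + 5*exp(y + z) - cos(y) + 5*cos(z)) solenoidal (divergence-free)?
No, ∇·F = -3*y*z + 2*exp(x + y) + 5*exp(y + z) - 5*sin(z) - 2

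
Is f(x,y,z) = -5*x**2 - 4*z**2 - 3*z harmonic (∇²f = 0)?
No, ∇²f = -18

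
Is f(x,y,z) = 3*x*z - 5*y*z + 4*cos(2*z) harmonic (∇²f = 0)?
No, ∇²f = -16*cos(2*z)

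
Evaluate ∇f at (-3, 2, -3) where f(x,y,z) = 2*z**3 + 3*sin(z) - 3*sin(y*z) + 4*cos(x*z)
(12*sin(9), 9*cos(6), -6*cos(6) + 3*cos(3) + 12*sin(9) + 54)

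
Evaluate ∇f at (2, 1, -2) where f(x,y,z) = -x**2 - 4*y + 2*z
(-4, -4, 2)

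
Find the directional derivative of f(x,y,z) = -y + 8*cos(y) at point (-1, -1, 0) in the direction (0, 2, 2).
sqrt(2)*(-1 + 8*sin(1))/2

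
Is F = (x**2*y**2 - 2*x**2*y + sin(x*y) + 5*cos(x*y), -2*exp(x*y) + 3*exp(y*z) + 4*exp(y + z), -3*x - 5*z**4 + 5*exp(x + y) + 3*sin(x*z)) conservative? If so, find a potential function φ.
No, ∇×F = (-3*y*exp(y*z) + 5*exp(x + y) - 4*exp(y + z), -3*z*cos(x*z) - 5*exp(x + y) + 3, -2*x**2*y + 2*x**2 + 5*x*sin(x*y) - x*cos(x*y) - 2*y*exp(x*y)) ≠ 0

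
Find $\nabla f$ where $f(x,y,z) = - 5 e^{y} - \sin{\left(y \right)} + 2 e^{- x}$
(-2*exp(-x), -5*exp(y) - cos(y), 0)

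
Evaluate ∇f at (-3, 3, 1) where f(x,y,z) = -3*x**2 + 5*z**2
(18, 0, 10)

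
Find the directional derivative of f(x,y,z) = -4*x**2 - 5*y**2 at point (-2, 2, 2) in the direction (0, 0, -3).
0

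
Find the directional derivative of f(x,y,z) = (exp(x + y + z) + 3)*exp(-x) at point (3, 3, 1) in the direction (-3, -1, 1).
9*sqrt(11)*exp(-3)/11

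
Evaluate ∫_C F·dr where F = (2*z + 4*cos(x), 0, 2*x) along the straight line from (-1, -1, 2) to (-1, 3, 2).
0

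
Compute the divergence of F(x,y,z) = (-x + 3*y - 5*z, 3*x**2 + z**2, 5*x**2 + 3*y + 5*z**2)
10*z - 1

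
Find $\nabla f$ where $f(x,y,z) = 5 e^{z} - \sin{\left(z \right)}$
(0, 0, 5*exp(z) - cos(z))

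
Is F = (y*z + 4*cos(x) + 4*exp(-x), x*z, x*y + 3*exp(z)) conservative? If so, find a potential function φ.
Yes, F is conservative. φ = x*y*z + 3*exp(z) + 4*sin(x) - 4*exp(-x)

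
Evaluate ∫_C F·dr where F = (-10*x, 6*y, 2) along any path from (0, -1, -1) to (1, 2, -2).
2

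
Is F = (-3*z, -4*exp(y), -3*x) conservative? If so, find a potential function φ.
Yes, F is conservative. φ = -3*x*z - 4*exp(y)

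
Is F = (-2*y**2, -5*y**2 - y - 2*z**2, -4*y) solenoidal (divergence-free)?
No, ∇·F = -10*y - 1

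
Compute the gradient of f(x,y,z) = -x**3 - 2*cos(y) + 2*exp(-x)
(-3*x**2 - 2*exp(-x), 2*sin(y), 0)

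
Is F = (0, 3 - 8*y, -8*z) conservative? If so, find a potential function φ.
Yes, F is conservative. φ = -4*y**2 + 3*y - 4*z**2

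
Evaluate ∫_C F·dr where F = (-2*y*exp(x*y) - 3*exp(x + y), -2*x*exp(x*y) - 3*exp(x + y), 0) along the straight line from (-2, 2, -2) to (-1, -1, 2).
-2*E - 3*exp(-2) + 2*exp(-4) + 3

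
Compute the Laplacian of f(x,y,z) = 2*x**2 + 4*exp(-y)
4 + 4*exp(-y)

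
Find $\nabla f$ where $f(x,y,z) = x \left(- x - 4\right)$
(-2*x - 4, 0, 0)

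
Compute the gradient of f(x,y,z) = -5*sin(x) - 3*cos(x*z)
(3*z*sin(x*z) - 5*cos(x), 0, 3*x*sin(x*z))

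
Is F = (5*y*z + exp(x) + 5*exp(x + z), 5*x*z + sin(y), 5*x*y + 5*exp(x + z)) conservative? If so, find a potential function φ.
Yes, F is conservative. φ = 5*x*y*z + exp(x) + 5*exp(x + z) - cos(y)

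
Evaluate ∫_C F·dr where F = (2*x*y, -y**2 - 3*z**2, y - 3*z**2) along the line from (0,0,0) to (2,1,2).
-26/3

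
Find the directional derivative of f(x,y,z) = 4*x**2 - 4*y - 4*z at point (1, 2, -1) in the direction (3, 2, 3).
2*sqrt(22)/11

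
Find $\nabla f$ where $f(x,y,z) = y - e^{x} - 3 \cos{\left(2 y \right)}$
(-exp(x), 6*sin(2*y) + 1, 0)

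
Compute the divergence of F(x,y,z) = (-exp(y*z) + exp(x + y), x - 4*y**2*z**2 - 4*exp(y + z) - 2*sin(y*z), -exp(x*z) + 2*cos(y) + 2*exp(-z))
((-x*exp(x*z) - 8*y*z**2 - 2*z*cos(y*z) + exp(x + y) - 4*exp(y + z))*exp(z) - 2)*exp(-z)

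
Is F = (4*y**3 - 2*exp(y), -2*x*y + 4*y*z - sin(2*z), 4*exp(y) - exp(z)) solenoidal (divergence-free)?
No, ∇·F = -2*x + 4*z - exp(z)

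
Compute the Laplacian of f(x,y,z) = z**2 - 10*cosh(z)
2 - 10*cosh(z)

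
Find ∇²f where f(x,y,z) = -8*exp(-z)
-8*exp(-z)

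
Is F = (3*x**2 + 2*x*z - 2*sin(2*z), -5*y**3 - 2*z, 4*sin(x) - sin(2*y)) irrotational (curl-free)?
No, ∇×F = (4*sin(y)**2, 2*x - 4*cos(x) - 4*cos(2*z), 0)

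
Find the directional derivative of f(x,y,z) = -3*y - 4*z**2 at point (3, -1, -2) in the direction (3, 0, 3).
8*sqrt(2)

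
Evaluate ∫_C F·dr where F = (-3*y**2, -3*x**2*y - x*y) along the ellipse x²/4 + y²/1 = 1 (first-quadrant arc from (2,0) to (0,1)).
1/3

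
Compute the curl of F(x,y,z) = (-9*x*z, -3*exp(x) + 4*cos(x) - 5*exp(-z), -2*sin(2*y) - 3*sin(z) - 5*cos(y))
(5*sin(y) - 4*cos(2*y) - 5*exp(-z), -9*x, -3*exp(x) - 4*sin(x))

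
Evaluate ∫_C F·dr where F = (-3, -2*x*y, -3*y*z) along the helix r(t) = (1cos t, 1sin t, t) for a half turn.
14/3 - 3*pi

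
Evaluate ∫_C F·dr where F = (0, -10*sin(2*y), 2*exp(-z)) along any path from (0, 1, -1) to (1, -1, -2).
2*E*(1 - E)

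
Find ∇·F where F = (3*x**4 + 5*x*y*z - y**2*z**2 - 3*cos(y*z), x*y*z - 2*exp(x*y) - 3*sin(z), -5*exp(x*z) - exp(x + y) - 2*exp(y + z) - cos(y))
12*x**3 + x*z - 2*x*exp(x*y) - 5*x*exp(x*z) + 5*y*z - 2*exp(y + z)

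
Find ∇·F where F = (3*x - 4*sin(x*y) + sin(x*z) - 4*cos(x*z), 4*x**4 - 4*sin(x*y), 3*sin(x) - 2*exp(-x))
-4*x*cos(x*y) - 4*y*cos(x*y) + 4*z*sin(x*z) + z*cos(x*z) + 3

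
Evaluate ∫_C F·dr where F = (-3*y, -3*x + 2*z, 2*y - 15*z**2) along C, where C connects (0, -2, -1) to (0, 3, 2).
-37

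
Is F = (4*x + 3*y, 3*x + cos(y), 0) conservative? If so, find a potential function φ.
Yes, F is conservative. φ = 2*x**2 + 3*x*y + sin(y)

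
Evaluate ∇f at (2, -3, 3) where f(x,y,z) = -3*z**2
(0, 0, -18)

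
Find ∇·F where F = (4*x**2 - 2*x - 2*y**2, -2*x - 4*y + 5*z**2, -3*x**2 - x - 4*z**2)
8*x - 8*z - 6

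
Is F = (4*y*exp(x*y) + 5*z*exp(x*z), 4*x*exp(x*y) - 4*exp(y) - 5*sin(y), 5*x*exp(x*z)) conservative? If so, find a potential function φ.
Yes, F is conservative. φ = -4*exp(y) + 4*exp(x*y) + 5*exp(x*z) + 5*cos(y)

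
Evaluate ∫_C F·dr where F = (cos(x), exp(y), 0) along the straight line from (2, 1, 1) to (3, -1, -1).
-E - sin(2) + sin(3) + exp(-1)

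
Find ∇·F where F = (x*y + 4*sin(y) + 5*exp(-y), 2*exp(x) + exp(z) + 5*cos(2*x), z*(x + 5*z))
x + y + 10*z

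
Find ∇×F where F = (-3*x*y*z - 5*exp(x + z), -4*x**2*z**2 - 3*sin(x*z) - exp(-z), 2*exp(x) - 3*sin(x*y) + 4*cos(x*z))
((x*(8*x*z - 3*cos(x*y) + 3*cos(x*z))*exp(z) - 1)*exp(-z), -3*x*y + 3*y*cos(x*y) + 4*z*sin(x*z) - 2*exp(x) - 5*exp(x + z), z*(-8*x*z + 3*x - 3*cos(x*z)))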